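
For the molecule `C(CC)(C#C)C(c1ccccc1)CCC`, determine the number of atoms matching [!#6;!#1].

0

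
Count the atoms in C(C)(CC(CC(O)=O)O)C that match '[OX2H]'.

The query [OX2H] means: aliphatic oxygen with two connections, one of which is H — an -OH oxygen.
Check the 10 heavy atoms by environment: 2× C (H2, X4) → no; 2× C (H1, X4) → no; 1× C (H0, X3) → no; 1× O (H0, X1) → no; 2× O (H1, X2) → match; 2× C (H3, X4) → no.
That gives 2 matching atoms.

2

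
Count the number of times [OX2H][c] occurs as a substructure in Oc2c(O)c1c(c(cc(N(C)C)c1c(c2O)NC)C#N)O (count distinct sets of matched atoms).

4

[OX2H][c] is the SMARTS for a phenol: a hydroxyl oxygen attached to an aromatic carbon.
The molecule carries 4 separate instances of a hydroxyl group (-OH) meeting every constraint; each maps to a distinct set of atoms, giving 4 matches.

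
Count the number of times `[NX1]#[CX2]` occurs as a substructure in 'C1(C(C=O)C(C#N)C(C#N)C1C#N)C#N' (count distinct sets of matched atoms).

[NX1]#[CX2] is the SMARTS for a nitrile: a nitrogen triple-bonded to a two-connected carbon.
The molecule carries 4 separate instances of a nitrile (-C#N) meeting every constraint; each maps to a distinct set of atoms, giving 4 matches.

4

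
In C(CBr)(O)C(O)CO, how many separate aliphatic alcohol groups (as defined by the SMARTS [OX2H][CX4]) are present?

[OX2H][CX4] is the SMARTS for an aliphatic alcohol: a hydroxyl oxygen bound to an sp3 (X4) carbon.
The molecule carries 3 separate instances of a hydroxyl group (-OH) meeting every constraint; each maps to a distinct set of atoms, giving 3 matches.

3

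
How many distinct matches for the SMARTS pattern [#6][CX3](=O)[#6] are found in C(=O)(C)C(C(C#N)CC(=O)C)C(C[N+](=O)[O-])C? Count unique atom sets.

2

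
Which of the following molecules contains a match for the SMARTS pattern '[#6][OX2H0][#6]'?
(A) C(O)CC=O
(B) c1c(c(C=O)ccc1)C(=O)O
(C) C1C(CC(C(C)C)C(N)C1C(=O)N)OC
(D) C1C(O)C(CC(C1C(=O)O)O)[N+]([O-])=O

C

[#6][OX2H0][#6] describes an aliphatic oxygen bridging two carbons with no H on the oxygen (an ether).
(A) has a hydroxyl group (-OH) but the oxygen has H1, not H0 bridging two carbons.
(B) has a carboxylic acid group (-C(=O)OH) but the -OH oxygen has H1; the =O is OX1, not OX2.
(C) contains a methoxy ether (-OCH3), which satisfies every atom and bond constraint.
(D) has a carboxylic acid group (-C(=O)OH) but the -OH oxygen has H1; the =O is OX1, not OX2.
So the answer is (C).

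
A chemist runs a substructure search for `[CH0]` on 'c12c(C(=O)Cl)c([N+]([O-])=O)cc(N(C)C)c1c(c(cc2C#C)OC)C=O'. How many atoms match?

2

The query [CH0] means: aliphatic carbon with no attached hydrogen.
Check the 25 heavy atoms by environment: 8× c (aromatic, H0) → no; 2× c (aromatic, H1) → no; 1× N (H0) → no; 3× C (H3) → no; 2× C (H0) → match; 4× O (H0) → no; 1× Cl (H0) → no; 2× C (H1) → no; 1× N (charge +1, H0) → no; 1× O (charge -1, H0) → no.
That gives 2 matching atoms.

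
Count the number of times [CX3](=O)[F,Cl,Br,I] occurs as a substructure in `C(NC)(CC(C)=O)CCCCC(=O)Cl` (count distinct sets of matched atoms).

[CX3](=O)[F,Cl,Br,I] is the SMARTS for an acyl halide: a carbonyl carbon bonded to a halogen.
Exactly one fragment in the molecule meets all constraints, giving 1 match.

1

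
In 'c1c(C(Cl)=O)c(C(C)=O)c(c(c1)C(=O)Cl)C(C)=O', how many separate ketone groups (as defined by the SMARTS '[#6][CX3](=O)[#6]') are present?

[#6][CX3](=O)[#6] is the SMARTS for a ketone: a carbonyl carbon (no H) flanked by two carbons.
The molecule carries 2 separate instances of an acetyl/ketone group (-C(=O)CH3) meeting every constraint; each maps to a distinct set of atoms, giving 2 matches.

2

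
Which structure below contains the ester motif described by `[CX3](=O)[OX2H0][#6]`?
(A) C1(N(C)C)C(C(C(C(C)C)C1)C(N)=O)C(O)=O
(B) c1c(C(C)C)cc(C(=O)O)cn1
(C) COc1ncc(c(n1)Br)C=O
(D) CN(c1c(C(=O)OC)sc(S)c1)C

[CX3](=O)[OX2H0][#6] describes a carbonyl carbon bonded to an oxygen that is itself bonded to carbon (no H on that O) (an ester).
(A) has a carboxylic acid group (-C(=O)OH) but the singly-bonded O carries H (OX2H1, not H0).
(B) has a carboxylic acid group (-C(=O)OH) but the singly-bonded O carries H (OX2H1, not H0).
(C) has a methoxy ether (-OCH3) but the ether oxygen is not adjacent to a C=O carbon.
(D) contains a methyl-ester group (-C(=O)OCH3), which satisfies every atom and bond constraint.
So the answer is (D).

D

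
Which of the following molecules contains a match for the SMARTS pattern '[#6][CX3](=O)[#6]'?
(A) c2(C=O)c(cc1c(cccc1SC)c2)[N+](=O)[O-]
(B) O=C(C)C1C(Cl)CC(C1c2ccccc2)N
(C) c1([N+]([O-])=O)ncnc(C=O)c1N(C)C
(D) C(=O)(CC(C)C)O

[#6][CX3](=O)[#6] describes a carbonyl carbon (no H) flanked by two carbons (a ketone).
(A) has an aldehyde (-CHO) but the carbonyl carbon has H1, so it is not flanked by two carbons.
(B) contains an acetyl/ketone group (-C(=O)CH3), which satisfies every atom and bond constraint.
(C) has an aldehyde (-CHO) but the carbonyl carbon has H1, so it is not flanked by two carbons.
(D) has a carboxylic acid group (-C(=O)OH) but one neighbour of the carbonyl carbon is O, not C.
So the answer is (B).

B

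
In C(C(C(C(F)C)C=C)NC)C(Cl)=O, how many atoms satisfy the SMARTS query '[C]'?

Check the 13 heavy atoms by environment: 9× C → match; 1× N → no; 1× O → no; 1× Cl → no; 1× F → no.
That gives 9 matching atoms.

9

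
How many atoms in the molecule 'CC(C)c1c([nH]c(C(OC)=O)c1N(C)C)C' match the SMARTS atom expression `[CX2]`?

The query [CX2] means: C with X2: aliphatic carbon with exactly 2 total connections.
Check the 16 heavy atoms by environment: 1× n (aromatic, X3) → no; 4× c (aromatic, X3) → no; 1× N (X3) → no; 7× C (X4) → no; 1× C (X3) → no; 1× O (X1) → no; 1× O (X2) → no.
No environment satisfies the query, so 0 matching atoms.

0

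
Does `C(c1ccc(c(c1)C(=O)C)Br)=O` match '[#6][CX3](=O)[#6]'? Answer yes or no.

The pattern [#6][CX3](=O)[#6] describes a carbonyl carbon (no H) flanked by two carbons — a ketone.
The molecule carries an acetyl/ketone group (-C(=O)CH3), whose atoms satisfy every constraint of the query, so the pattern matches.

Yes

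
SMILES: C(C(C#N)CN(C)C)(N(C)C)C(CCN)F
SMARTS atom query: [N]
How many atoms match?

Check the 16 heavy atoms by environment: 11× C → no; 4× N → match; 1× F → no.
That gives 4 matching atoms.

4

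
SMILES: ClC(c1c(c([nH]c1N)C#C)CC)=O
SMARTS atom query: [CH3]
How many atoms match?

1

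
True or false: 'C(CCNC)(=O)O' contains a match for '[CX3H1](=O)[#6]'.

The pattern [CX3H1](=O)[#6] describes an sp2 carbon with one H, double-bonded to O and single-bonded to carbon — an aldehyde.
The closest candidate here is a carboxylic acid group (-C(=O)OH), but the carbonyl carbon has H0 and is bonded to O, not H1. No other fragment satisfies the full query, so there is no match.

False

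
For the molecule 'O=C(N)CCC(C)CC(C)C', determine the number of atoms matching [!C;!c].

2

Check the 11 heavy atoms by environment: 9× C → no; 1× O → match; 1× N → match.
Summing the matching environments: 1 + 1 = 2 matching atoms.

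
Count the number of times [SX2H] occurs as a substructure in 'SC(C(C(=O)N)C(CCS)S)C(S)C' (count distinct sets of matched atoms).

4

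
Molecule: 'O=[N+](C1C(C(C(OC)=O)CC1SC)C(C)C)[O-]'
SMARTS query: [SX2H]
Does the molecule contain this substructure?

No

The pattern [SX2H] describes an aliphatic sulfur with two connections, one being H — a thiol.
The closest candidate here is a methylthio ether (-SCH3), but the sulfur has H0 (bonded to two carbons), not H1. No other fragment satisfies the full query, so there is no match.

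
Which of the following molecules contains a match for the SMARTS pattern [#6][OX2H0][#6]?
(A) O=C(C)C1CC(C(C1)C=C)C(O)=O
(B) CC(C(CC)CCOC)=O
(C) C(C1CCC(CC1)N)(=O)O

B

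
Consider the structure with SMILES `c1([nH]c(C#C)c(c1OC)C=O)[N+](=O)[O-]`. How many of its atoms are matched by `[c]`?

4

The query [c] means: lowercase c matches aromatic carbon only.
Check the 14 heavy atoms by environment: 1× n (aromatic) → no; 4× c (aromatic) → match; 1× N (charge +1) → no; 1× O (charge -1) → no; 3× O → no; 4× C → no.
That gives 4 matching atoms.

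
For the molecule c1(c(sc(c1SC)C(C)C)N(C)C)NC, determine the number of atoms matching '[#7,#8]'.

2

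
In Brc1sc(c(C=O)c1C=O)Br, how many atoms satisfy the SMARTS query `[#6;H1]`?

The query [#6;H1] means: any carbon bearing exactly one hydrogen.
Check the 11 heavy atoms by environment: 1× s (aromatic, H0) → no; 4× c (aromatic, H0) → no; 2× Br (H0) → no; 2× C (H1) → match; 2× O (H0) → no.
That gives 2 matching atoms.

2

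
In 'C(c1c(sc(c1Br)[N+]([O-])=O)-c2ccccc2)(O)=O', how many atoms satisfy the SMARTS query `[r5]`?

5

Check the 18 heavy atoms by environment: 1× s (aromatic, in 5-ring) → match; 4× c (aromatic, in 5-ring) → match; 1× N (charge +1, acyclic) → no; 1× O (charge -1, acyclic) → no; 3× O (acyclic) → no; 1× Br (acyclic) → no; 1× C (acyclic) → no; 6× c (aromatic, in 6-ring) → no.
Summing the matching environments: 1 + 4 = 5 matching atoms.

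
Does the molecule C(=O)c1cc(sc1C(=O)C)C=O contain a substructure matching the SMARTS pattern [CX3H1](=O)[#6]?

Yes

The pattern [CX3H1](=O)[#6] describes an sp2 carbon with one H, double-bonded to O and single-bonded to carbon — an aldehyde.
The molecule carries an aldehyde (-CHO), whose atoms satisfy every constraint of the query, so the pattern matches.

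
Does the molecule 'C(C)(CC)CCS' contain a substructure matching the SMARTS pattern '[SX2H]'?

The pattern [SX2H] describes an aliphatic sulfur with two connections, one being H — a thiol.
The molecule carries a thiol (-SH), whose atoms satisfy every constraint of the query, so the pattern matches.

Yes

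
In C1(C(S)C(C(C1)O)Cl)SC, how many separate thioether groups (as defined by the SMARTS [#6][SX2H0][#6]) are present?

1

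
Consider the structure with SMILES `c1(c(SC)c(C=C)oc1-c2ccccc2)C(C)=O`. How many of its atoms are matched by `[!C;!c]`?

3

The query [!C;!c] means: neither aliphatic nor aromatic carbon — same as [!#6].
Check the 18 heavy atoms by environment: 1× o (aromatic) → match; 10× c (aromatic) → no; 5× C → no; 1× O → match; 1× S → match.
Summing the matching environments: 1 + 1 + 1 = 3 matching atoms.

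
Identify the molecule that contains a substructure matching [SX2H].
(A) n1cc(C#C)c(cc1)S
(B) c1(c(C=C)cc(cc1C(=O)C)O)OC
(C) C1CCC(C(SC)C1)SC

A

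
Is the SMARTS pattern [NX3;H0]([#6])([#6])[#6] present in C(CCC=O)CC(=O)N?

No

The pattern [NX3;H0]([#6])([#6])[#6] describes a trivalent nitrogen with no H, bonded to three carbons — a tertiary amine.
The closest candidate here is a primary amide (-C(=O)NH2), but the amide nitrogen has H2 and only one carbon neighbour. No other fragment satisfies the full query, so there is no match.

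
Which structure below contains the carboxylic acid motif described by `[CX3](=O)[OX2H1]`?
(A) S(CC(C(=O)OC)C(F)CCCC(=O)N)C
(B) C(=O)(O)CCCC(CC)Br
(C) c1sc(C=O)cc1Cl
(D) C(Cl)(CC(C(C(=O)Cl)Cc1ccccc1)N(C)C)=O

[CX3](=O)[OX2H1] describes an sp2 carbon double-bonded to O and single-bonded to an -OH oxygen (a carboxylic acid).
(A) has a methyl-ester group (-C(=O)OCH3) but the singly-bonded O has no H (OX2H0, not OX2H1).
(B) contains a carboxylic acid group (-C(=O)OH), which satisfies every atom and bond constraint.
(C) has an aldehyde (-CHO) but there is no singly-bonded oxygen on the carbonyl carbon.
(D) has an acyl chloride (-C(=O)Cl) but the carbonyl is bonded to Cl, not to an -OH oxygen.
So the answer is (B).

B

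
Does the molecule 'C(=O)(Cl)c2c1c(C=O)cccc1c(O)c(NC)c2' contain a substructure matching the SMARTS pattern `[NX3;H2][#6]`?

No

The pattern [NX3;H2][#6] describes a trivalent nitrogen with two H attached to carbon — a primary amine.
The closest candidate here is an N-methylamino group (-NHCH3), but the nitrogen bears two carbons and only one H (H1), not H2. No other fragment satisfies the full query, so there is no match.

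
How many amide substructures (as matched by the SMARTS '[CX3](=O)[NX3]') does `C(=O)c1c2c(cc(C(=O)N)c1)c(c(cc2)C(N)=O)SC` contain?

[CX3](=O)[NX3] is the SMARTS for an amide: a carbonyl carbon bonded to a trivalent nitrogen.
The molecule carries 2 separate instances of a primary amide (-C(=O)NH2) meeting every constraint; each maps to a distinct set of atoms, giving 2 matches.

2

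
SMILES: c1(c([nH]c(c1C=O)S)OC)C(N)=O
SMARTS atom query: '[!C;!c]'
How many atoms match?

The query [!C;!c] means: neither aliphatic nor aromatic carbon — same as [!#6].
Check the 13 heavy atoms by environment: 1× n (aromatic) → match; 4× c (aromatic) → no; 3× C → no; 3× O → match; 1× N → match; 1× S → match.
Summing the matching environments: 1 + 3 + 1 + 1 = 6 matching atoms.

6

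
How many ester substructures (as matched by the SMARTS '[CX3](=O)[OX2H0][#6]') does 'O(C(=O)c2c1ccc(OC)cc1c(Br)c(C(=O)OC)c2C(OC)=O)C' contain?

[CX3](=O)[OX2H0][#6] is the SMARTS for an ester: a carbonyl carbon bonded to an oxygen that is itself bonded to carbon (no H on that O).
The molecule carries 3 separate instances of a methyl-ester group (-C(=O)OCH3) meeting every constraint; each maps to a distinct set of atoms, giving 3 matches.

3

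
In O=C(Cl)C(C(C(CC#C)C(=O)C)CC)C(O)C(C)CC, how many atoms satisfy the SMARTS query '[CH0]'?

The query [CH0] means: aliphatic carbon with no attached hydrogen.
Check the 20 heavy atoms by environment: 4× C (H3) → no; 6× C (H1) → no; 3× C (H2) → no; 3× C (H0) → match; 1× O (H1) → no; 2× O (H0) → no; 1× Cl (H0) → no.
That gives 3 matching atoms.

3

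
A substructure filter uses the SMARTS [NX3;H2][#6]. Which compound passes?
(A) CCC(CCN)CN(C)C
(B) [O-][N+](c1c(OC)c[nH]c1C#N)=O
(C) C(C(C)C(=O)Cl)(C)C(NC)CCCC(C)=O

A

[NX3;H2][#6] describes a trivalent nitrogen with two H attached to carbon (a primary amine).
(A) contains a primary amino group (-NH2), which satisfies every atom and bond constraint.
(B) has a nitrile (-C#N) but the nitrogen is NX1 (triple-bonded), not NX3 with two H.
(C) has an N-methylamino group (-NHCH3) but the nitrogen bears two carbons and only one H (H1), not H2.
So the answer is (A).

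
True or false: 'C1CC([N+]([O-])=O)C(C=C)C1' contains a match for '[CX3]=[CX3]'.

True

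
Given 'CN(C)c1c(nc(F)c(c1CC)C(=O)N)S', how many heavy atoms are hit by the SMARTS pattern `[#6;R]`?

5

The query [#6;R] means: carbon that is part of a ring.
Check the 16 heavy atoms by environment: 1× n (aromatic, in 6-ring) → no; 5× c (aromatic, in 6-ring) → match; 1× S (acyclic) → no; 1× F (acyclic) → no; 5× C (acyclic) → no; 1× O (acyclic) → no; 2× N (acyclic) → no.
That gives 5 matching atoms.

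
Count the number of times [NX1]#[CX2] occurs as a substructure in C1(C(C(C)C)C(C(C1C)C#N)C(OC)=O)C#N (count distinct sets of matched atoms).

2

[NX1]#[CX2] is the SMARTS for a nitrile: a nitrogen triple-bonded to a two-connected carbon.
The molecule carries 2 separate instances of a nitrile (-C#N) meeting every constraint; each maps to a distinct set of atoms, giving 2 matches.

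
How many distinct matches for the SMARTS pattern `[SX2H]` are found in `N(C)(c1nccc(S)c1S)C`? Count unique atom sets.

2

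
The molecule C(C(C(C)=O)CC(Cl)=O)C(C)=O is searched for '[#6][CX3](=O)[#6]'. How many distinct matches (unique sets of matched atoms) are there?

2

[#6][CX3](=O)[#6] is the SMARTS for a ketone: a carbonyl carbon (no H) flanked by two carbons.
The molecule carries 2 separate instances of an acetyl/ketone group (-C(=O)CH3) meeting every constraint; each maps to a distinct set of atoms, giving 2 matches.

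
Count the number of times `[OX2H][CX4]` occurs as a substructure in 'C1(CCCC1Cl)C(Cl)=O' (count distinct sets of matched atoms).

0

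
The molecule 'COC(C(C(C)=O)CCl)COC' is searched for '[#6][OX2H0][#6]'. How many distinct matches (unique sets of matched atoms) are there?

2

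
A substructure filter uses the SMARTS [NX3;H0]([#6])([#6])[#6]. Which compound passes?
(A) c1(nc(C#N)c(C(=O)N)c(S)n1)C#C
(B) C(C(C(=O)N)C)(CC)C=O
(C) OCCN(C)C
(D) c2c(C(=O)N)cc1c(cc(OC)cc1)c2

[NX3;H0]([#6])([#6])[#6] describes a trivalent nitrogen with no H, bonded to three carbons (a tertiary amine).
(A) has a primary amide (-C(=O)NH2) but the amide nitrogen has H2 and only one carbon neighbour.
(B) has a primary amide (-C(=O)NH2) but the amide nitrogen has H2 and only one carbon neighbour.
(C) contains a dimethylamino group (-N(CH3)2), which satisfies every atom and bond constraint.
(D) has a primary amide (-C(=O)NH2) but the amide nitrogen has H2 and only one carbon neighbour.
So the answer is (C).

C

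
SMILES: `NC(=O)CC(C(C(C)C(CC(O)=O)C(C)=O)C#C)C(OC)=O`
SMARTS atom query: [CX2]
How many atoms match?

The query [CX2] means: C with X2: aliphatic carbon with exactly 2 total connections.
Check the 22 heavy atoms by environment: 9× C (X4) → no; 4× C (X3) → no; 4× O (X1) → no; 1× N (X3) → no; 2× O (X2) → no; 2× C (X2) → match.
That gives 2 matching atoms.

2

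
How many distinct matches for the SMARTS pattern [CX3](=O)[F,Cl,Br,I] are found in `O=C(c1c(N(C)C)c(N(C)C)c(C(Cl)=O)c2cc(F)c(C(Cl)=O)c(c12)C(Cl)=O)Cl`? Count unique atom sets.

4

[CX3](=O)[F,Cl,Br,I] is the SMARTS for an acyl halide: a carbonyl carbon bonded to a halogen.
The molecule carries 4 separate instances of an acyl chloride (-C(=O)Cl) meeting every constraint; each maps to a distinct set of atoms, giving 4 matches.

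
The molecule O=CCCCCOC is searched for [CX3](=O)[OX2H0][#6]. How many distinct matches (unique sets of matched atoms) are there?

0

[CX3](=O)[OX2H0][#6] is the SMARTS for an ester: a carbonyl carbon bonded to an oxygen that is itself bonded to carbon (no H on that O).
The molecule has a methoxy ether (-OCH3), but the ether oxygen is not adjacent to a C=O carbon; nothing else fits, so there are 0 matches.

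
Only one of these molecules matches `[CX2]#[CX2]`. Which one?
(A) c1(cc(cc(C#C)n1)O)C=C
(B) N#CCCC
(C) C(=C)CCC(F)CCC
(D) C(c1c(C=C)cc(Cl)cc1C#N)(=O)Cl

A

[CX2]#[CX2] describes a carbon-carbon triple bond (an alkyne).
(A) contains an ethynyl group (-C#CH), which satisfies every atom and bond constraint.
(B) has a nitrile (-C#N) but the triple bond is C#N, not C#C.
(C) has a vinyl group (-CH=CH2) but the C=C is a double bond; both carbons are CX3, not CX2.
(D) has a nitrile (-C#N) but the triple bond is C#N, not C#C.
So the answer is (A).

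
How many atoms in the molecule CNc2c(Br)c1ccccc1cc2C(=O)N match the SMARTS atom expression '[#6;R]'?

10

The query [#6;R] means: carbon that is part of a ring.
Check the 16 heavy atoms by environment: 10× c (aromatic, in 6-ring) → match; 2× N (acyclic) → no; 2× C (acyclic) → no; 1× O (acyclic) → no; 1× Br (acyclic) → no.
That gives 10 matching atoms.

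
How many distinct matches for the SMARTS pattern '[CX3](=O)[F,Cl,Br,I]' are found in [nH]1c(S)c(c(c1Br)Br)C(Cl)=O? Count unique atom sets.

1

[CX3](=O)[F,Cl,Br,I] is the SMARTS for an acyl halide: a carbonyl carbon bonded to a halogen.
Exactly one fragment in the molecule meets all constraints, giving 1 match.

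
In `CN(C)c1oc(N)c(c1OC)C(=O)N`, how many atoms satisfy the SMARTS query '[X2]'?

The query [X2] means: any atom with exactly two total connections (bonds + H).
Check the 14 heavy atoms by environment: 1× o (aromatic, X2) → match; 4× c (aromatic, X3) → no; 3× N (X3) → no; 3× C (X4) → no; 1× C (X3) → no; 1× O (X1) → no; 1× O (X2) → match.
Summing the matching environments: 1 + 1 = 2 matching atoms.

2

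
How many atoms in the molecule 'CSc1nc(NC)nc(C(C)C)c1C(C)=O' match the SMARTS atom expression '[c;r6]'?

4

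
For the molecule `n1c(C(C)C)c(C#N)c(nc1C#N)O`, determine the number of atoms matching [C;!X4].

The query [C;!X4] means: aliphatic carbon that does not have four total connections.
Check the 14 heavy atoms by environment: 2× n (aromatic, X2) → no; 4× c (aromatic, X3) → no; 2× C (X2) → match; 2× N (X1) → no; 3× C (X4) → no; 1× O (X2) → no.
That gives 2 matching atoms.

2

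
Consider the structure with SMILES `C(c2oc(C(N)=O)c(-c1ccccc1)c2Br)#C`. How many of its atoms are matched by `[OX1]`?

The query [OX1] means: aliphatic oxygen with one total connection — typically a carbonyl =O or an oxide.
Check the 17 heavy atoms by environment: 1× o (aromatic, X2) → no; 10× c (aromatic, X3) → no; 1× C (X3) → no; 1× O (X1) → match; 1× N (X3) → no; 1× Br (X1) → no; 2× C (X2) → no.
That gives 1 matching atom.

1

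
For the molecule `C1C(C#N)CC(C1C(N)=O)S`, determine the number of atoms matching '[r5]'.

5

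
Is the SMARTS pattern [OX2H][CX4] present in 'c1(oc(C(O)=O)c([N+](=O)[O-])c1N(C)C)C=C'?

The pattern [OX2H][CX4] describes a hydroxyl oxygen bound to an sp3 (X4) carbon — an aliphatic alcohol.
The closest candidate here is a carboxylic acid group (-C(=O)OH), but the -OH is on a CX3 carbonyl carbon, not a CX4 carbon. No other fragment satisfies the full query, so there is no match.

No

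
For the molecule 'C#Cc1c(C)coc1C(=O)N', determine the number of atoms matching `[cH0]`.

Check the 11 heavy atoms by environment: 1× o (aromatic, H0) → no; 1× c (aromatic, H1) → no; 3× c (aromatic, H0) → match; 2× C (H0) → no; 1× C (H1) → no; 1× C (H3) → no; 1× O (H0) → no; 1× N (H2) → no.
That gives 3 matching atoms.

3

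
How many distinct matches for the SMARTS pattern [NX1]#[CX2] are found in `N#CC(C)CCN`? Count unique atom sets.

1

[NX1]#[CX2] is the SMARTS for a nitrile: a nitrogen triple-bonded to a two-connected carbon.
Exactly one fragment in the molecule meets all constraints, giving 1 match.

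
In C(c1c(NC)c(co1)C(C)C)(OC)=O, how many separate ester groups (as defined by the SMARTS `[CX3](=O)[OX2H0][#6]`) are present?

1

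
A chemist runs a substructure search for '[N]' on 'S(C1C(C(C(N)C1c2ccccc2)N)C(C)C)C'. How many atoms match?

2

Check the 18 heavy atoms by environment: 9× C → no; 2× N → match; 1× S → no; 6× c (aromatic) → no.
That gives 2 matching atoms.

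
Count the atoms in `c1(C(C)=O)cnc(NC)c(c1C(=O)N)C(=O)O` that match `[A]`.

11

The query [A] means: A matches any aliphatic (non-aromatic) heavy atom.
Check the 17 heavy atoms by environment: 1× n (aromatic) → no; 5× c (aromatic) → no; 5× C → match; 4× O → match; 2× N → match.
Summing the matching environments: 5 + 4 + 2 = 11 matching atoms.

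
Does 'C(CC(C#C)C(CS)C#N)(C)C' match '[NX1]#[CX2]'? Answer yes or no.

The pattern [NX1]#[CX2] describes a nitrogen triple-bonded to a two-connected carbon — a nitrile.
The molecule carries a nitrile (-C#N), whose atoms satisfy every constraint of the query, so the pattern matches.

Yes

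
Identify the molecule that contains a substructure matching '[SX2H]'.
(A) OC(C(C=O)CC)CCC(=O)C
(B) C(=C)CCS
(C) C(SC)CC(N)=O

B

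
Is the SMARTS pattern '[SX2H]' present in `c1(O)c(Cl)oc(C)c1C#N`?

The pattern [SX2H] describes an aliphatic sulfur with two connections, one being H — a thiol.
The closest candidate here is a hydroxyl group (-OH), but it is an -OH, not an -SH. No other fragment satisfies the full query, so there is no match.

No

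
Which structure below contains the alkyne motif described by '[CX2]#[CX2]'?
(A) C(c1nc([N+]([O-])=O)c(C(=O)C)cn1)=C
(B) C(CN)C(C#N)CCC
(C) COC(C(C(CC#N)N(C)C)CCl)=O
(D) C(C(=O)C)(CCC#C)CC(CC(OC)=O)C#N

[CX2]#[CX2] describes a carbon-carbon triple bond (an alkyne).
(A) has a vinyl group (-CH=CH2) but the C=C is a double bond; both carbons are CX3, not CX2.
(B) has a nitrile (-C#N) but the triple bond is C#N, not C#C.
(C) has a nitrile (-C#N) but the triple bond is C#N, not C#C.
(D) contains an ethynyl group (-C#CH), which satisfies every atom and bond constraint.
So the answer is (D).

D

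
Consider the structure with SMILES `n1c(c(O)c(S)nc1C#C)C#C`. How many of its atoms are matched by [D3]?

4

The query [D3] means: atom with exactly three heavy-atom neighbours.
Check the 12 heavy atoms by environment: 2× n (aromatic, D2) → no; 4× c (aromatic, D3) → match; 2× C (D2) → no; 2× C (D1) → no; 1× O (D1) → no; 1× S (D1) → no.
That gives 4 matching atoms.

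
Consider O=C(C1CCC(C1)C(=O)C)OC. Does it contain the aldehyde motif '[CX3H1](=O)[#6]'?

The pattern [CX3H1](=O)[#6] describes an sp2 carbon with one H, double-bonded to O and single-bonded to carbon — an aldehyde.
The closest candidate here is an acetyl/ketone group (-C(=O)CH3), but the carbonyl carbon has H0 (two carbon neighbours), not H1. No other fragment satisfies the full query, so there is no match.

No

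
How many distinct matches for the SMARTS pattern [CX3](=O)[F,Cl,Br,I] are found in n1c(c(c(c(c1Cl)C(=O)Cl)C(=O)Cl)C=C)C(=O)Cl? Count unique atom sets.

[CX3](=O)[F,Cl,Br,I] is the SMARTS for an acyl halide: a carbonyl carbon bonded to a halogen.
The molecule carries 3 separate instances of an acyl chloride (-C(=O)Cl) meeting every constraint; each maps to a distinct set of atoms, giving 3 matches.

3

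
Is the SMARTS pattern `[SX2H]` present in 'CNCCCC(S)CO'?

Yes

The pattern [SX2H] describes an aliphatic sulfur with two connections, one being H — a thiol.
The molecule carries a thiol (-SH), whose atoms satisfy every constraint of the query, so the pattern matches.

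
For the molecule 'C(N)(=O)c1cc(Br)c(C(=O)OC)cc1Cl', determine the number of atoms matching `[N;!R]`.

1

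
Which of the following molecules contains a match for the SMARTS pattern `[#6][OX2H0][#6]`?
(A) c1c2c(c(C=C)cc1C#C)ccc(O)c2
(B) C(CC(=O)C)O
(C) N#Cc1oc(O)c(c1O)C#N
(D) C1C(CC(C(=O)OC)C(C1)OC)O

D

[#6][OX2H0][#6] describes an aliphatic oxygen bridging two carbons with no H on the oxygen (an ether).
(A) has a hydroxyl group (-OH) but the oxygen has H1, not H0 bridging two carbons.
(B) has a hydroxyl group (-OH) but the oxygen has H1, not H0 bridging two carbons.
(C) has a hydroxyl group (-OH) but the oxygen has H1, not H0 bridging two carbons.
(D) contains a methoxy ether (-OCH3), which satisfies every atom and bond constraint.
So the answer is (D).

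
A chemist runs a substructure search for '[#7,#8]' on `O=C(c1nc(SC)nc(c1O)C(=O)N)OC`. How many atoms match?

7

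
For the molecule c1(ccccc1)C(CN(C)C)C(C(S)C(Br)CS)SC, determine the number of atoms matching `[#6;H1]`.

9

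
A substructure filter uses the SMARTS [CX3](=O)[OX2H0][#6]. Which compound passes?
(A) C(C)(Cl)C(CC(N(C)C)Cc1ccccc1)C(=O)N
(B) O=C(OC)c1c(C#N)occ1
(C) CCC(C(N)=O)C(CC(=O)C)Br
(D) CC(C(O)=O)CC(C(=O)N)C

[CX3](=O)[OX2H0][#6] describes a carbonyl carbon bonded to an oxygen that is itself bonded to carbon (no H on that O) (an ester).
(A) has a primary amide (-C(=O)NH2) but the carbonyl is bonded to N, not to an O-C linkage.
(B) contains a methyl-ester group (-C(=O)OCH3), which satisfies every atom and bond constraint.
(C) has a primary amide (-C(=O)NH2) but the carbonyl is bonded to N, not to an O-C linkage.
(D) has a carboxylic acid group (-C(=O)OH) but the singly-bonded O carries H (OX2H1, not H0).
So the answer is (B).

B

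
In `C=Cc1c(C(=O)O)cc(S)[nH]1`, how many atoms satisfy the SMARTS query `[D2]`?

The query [D2] means: atom with exactly two heavy-atom neighbours.
Check the 11 heavy atoms by environment: 1× n (aromatic, D2) → match; 3× c (aromatic, D3) → no; 1× c (aromatic, D2) → match; 1× C (D3) → no; 2× O (D1) → no; 1× S (D1) → no; 1× C (D2) → match; 1× C (D1) → no.
Summing the matching environments: 1 + 1 + 1 = 3 matching atoms.

3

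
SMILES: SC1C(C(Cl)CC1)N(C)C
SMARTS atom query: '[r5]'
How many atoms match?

5

The query [r5] means: r5 matches atoms in a five-membered ring.
Check the 10 heavy atoms by environment: 5× C (in 5-ring) → match; 1× N (acyclic) → no; 2× C (acyclic) → no; 1× Cl (acyclic) → no; 1× S (acyclic) → no.
That gives 5 matching atoms.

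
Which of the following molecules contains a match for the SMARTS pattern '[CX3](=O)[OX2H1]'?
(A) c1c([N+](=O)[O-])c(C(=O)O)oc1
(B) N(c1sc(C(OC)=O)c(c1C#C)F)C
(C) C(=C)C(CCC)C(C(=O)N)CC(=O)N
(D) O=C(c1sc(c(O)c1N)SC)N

A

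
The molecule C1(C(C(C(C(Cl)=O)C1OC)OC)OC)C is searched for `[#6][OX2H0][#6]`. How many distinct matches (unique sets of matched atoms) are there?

3

[#6][OX2H0][#6] is the SMARTS for an ether: an aliphatic oxygen bridging two carbons with no H on the oxygen.
The molecule carries 3 separate instances of a methoxy ether (-OCH3) meeting every constraint; each maps to a distinct set of atoms, giving 3 matches.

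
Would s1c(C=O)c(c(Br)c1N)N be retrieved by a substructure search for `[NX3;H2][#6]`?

Yes

The pattern [NX3;H2][#6] describes a trivalent nitrogen with two H attached to carbon — a primary amine.
The molecule carries a primary amino group (-NH2), whose atoms satisfy every constraint of the query, so the pattern matches.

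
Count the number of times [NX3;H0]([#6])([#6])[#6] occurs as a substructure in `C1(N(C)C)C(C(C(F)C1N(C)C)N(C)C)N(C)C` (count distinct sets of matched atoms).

[NX3;H0]([#6])([#6])[#6] is the SMARTS for a tertiary amine: a trivalent nitrogen with no H, bonded to three carbons.
The molecule carries 4 separate instances of a dimethylamino group (-N(CH3)2) meeting every constraint; each maps to a distinct set of atoms, giving 4 matches.

4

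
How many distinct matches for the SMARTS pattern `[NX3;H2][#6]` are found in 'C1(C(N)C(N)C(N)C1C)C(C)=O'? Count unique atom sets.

3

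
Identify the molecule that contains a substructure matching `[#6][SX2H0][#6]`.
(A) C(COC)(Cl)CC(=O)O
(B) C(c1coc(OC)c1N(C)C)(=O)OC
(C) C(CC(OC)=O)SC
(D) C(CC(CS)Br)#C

C

[#6][SX2H0][#6] describes an aliphatic sulfur bridging two carbons with no H on the sulfur (a thioether).
(A) has a methoxy ether (-OCH3) but the bridging atom is O, not S.
(B) has a methoxy ether (-OCH3) but the bridging atom is O, not S.
(C) contains a methylthio ether (-SCH3), which satisfies every atom and bond constraint.
(D) has a thiol (-SH) but the sulfur has H1, not H0 bridging two carbons.
So the answer is (C).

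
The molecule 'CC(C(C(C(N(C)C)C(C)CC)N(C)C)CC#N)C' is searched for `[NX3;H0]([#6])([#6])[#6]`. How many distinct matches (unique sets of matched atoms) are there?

[NX3;H0]([#6])([#6])[#6] is the SMARTS for a tertiary amine: a trivalent nitrogen with no H, bonded to three carbons.
The molecule carries 2 separate instances of a dimethylamino group (-N(CH3)2) meeting every constraint; each maps to a distinct set of atoms, giving 2 matches.

2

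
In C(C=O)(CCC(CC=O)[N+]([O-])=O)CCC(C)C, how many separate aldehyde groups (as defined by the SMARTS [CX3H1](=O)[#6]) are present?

[CX3H1](=O)[#6] is the SMARTS for an aldehyde: an sp2 carbon with one H, double-bonded to O and single-bonded to carbon.
The molecule carries 2 separate instances of an aldehyde (-CHO) meeting every constraint; each maps to a distinct set of atoms, giving 2 matches.

2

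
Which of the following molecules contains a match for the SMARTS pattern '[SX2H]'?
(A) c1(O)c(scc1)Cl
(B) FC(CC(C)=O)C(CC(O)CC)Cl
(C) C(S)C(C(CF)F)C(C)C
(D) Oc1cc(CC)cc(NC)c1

C

[SX2H] describes an aliphatic sulfur with two connections, one being H (a thiol).
(A) has a hydroxyl group (-OH) but it is an -OH, not an -SH.
(B) has a hydroxyl group (-OH) but it is an -OH, not an -SH.
(C) contains a thiol (-SH), which satisfies every atom and bond constraint.
(D) has a hydroxyl group (-OH) but it is an -OH, not an -SH.
So the answer is (C).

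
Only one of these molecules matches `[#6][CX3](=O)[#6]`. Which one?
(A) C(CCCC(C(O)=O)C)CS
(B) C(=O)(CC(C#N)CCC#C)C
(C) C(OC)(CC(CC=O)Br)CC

B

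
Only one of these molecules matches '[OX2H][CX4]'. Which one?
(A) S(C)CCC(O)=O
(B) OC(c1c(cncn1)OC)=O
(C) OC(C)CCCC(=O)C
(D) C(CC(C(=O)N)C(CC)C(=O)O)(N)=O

[OX2H][CX4] describes a hydroxyl oxygen bound to an sp3 (X4) carbon (an aliphatic alcohol).
(A) has a carboxylic acid group (-C(=O)OH) but the -OH is on a CX3 carbonyl carbon, not a CX4 carbon.
(B) has a methoxy ether (-OCH3) but the oxygen has H0 (ether), not H1.
(C) contains a hydroxyl group (-OH), which satisfies every atom and bond constraint.
(D) has a carboxylic acid group (-C(=O)OH) but the -OH is on a CX3 carbonyl carbon, not a CX4 carbon.
So the answer is (C).

C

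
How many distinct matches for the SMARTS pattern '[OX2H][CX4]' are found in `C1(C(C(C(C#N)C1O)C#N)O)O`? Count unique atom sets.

3

[OX2H][CX4] is the SMARTS for an aliphatic alcohol: a hydroxyl oxygen bound to an sp3 (X4) carbon.
The molecule carries 3 separate instances of a hydroxyl group (-OH) meeting every constraint; each maps to a distinct set of atoms, giving 3 matches.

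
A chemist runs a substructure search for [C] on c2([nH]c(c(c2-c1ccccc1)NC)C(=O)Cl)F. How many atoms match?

2

Check the 17 heavy atoms by environment: 1× n (aromatic) → no; 10× c (aromatic) → no; 2× C → match; 1× O → no; 1× Cl → no; 1× N → no; 1× F → no.
That gives 2 matching atoms.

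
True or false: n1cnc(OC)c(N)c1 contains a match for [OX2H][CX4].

The pattern [OX2H][CX4] describes a hydroxyl oxygen bound to an sp3 (X4) carbon — an aliphatic alcohol.
The closest candidate here is a methoxy ether (-OCH3), but the oxygen has H0 (ether), not H1. No other fragment satisfies the full query, so there is no match.

False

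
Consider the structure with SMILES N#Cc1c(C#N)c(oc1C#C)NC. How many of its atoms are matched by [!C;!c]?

Check the 13 heavy atoms by environment: 1× o (aromatic) → match; 4× c (aromatic) → no; 5× C → no; 3× N → match.
Summing the matching environments: 1 + 3 = 4 matching atoms.

4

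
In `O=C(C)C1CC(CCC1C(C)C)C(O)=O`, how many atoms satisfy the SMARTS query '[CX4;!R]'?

4

The query [CX4;!R] means: aliphatic carbon with four total connections, not in a ring.
Check the 15 heavy atoms by environment: 6× C (X4, in 6-ring) → no; 2× C (X3, acyclic) → no; 2× O (X1, acyclic) → no; 4× C (X4, acyclic) → match; 1× O (X2, acyclic) → no.
That gives 4 matching atoms.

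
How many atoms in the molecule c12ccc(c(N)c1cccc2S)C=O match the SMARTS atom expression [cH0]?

5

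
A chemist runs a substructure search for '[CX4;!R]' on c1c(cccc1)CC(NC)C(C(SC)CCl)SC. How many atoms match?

8

The query [CX4;!R] means: aliphatic carbon with four total connections, not in a ring.
Check the 18 heavy atoms by environment: 8× C (X4, acyclic) → match; 6× c (aromatic, X3, in 6-ring) → no; 2× S (X2, acyclic) → no; 1× N (X3, acyclic) → no; 1× Cl (X1, acyclic) → no.
That gives 8 matching atoms.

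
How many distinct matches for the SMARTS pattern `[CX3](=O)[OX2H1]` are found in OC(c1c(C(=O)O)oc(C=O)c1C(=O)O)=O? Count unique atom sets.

3

[CX3](=O)[OX2H1] is the SMARTS for a carboxylic acid: an sp2 carbon double-bonded to O and single-bonded to an -OH oxygen.
The molecule carries 3 separate instances of a carboxylic acid group (-C(=O)OH) meeting every constraint; each maps to a distinct set of atoms, giving 3 matches.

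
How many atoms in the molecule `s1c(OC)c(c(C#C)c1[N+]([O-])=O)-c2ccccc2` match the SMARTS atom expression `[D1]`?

4

The query [D1] means: atom with exactly one heavy-atom neighbour (degree 1).
Check the 18 heavy atoms by environment: 1× s (aromatic, D2) → no; 5× c (aromatic, D3) → no; 5× c (aromatic, D2) → no; 1× C (D2) → no; 2× C (D1) → match; 1× N (charge +1, D3) → no; 1× O (charge -1, D1) → match; 1× O (D1) → match; 1× O (D2) → no.
Summing the matching environments: 2 + 1 + 1 = 4 matching atoms.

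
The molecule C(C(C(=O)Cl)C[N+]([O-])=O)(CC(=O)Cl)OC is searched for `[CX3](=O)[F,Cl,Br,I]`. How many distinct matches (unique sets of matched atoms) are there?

2

[CX3](=O)[F,Cl,Br,I] is the SMARTS for an acyl halide: a carbonyl carbon bonded to a halogen.
The molecule carries 2 separate instances of an acyl chloride (-C(=O)Cl) meeting every constraint; each maps to a distinct set of atoms, giving 2 matches.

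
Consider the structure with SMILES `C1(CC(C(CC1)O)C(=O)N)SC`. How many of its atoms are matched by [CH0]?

1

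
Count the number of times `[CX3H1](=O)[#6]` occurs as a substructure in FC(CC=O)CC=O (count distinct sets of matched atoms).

[CX3H1](=O)[#6] is the SMARTS for an aldehyde: an sp2 carbon with one H, double-bonded to O and single-bonded to carbon.
The molecule carries 2 separate instances of an aldehyde (-CHO) meeting every constraint; each maps to a distinct set of atoms, giving 2 matches.

2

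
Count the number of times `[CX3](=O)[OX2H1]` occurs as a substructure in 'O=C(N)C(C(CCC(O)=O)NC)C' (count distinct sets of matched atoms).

[CX3](=O)[OX2H1] is the SMARTS for a carboxylic acid: an sp2 carbon double-bonded to O and single-bonded to an -OH oxygen.
Exactly one fragment in the molecule meets all constraints, giving 1 match.

1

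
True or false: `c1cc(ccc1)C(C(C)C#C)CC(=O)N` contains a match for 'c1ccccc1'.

The pattern c1ccccc1 describes six aromatic carbons in a ring — a benzene ring.
The molecule carries a phenyl ring, whose atoms satisfy every constraint of the query, so the pattern matches.

True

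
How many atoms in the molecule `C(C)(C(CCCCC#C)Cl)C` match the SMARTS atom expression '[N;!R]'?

0

The query [N;!R] means: aliphatic nitrogen not in a ring.
Check the 11 heavy atoms by environment: 10× C (acyclic) → no; 1× Cl (acyclic) → no.
No environment satisfies the query, so 0 matching atoms.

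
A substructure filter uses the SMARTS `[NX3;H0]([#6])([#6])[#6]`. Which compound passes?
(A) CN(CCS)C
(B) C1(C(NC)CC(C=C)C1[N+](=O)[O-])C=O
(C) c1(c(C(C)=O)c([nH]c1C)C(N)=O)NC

A

[NX3;H0]([#6])([#6])[#6] describes a trivalent nitrogen with no H, bonded to three carbons (a tertiary amine).
(A) contains a dimethylamino group (-N(CH3)2), which satisfies every atom and bond constraint.
(B) has an N-methylamino group (-NHCH3) but the nitrogen still has one H (H1), not H0.
(C) has an N-methylamino group (-NHCH3) but the nitrogen still has one H (H1), not H0.
So the answer is (A).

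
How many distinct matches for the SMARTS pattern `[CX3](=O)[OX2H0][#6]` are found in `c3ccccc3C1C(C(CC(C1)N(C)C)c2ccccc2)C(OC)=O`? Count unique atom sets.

[CX3](=O)[OX2H0][#6] is the SMARTS for an ester: a carbonyl carbon bonded to an oxygen that is itself bonded to carbon (no H on that O).
Exactly one fragment in the molecule meets all constraints, giving 1 match.

1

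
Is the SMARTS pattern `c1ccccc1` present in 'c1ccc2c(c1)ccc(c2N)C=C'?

Yes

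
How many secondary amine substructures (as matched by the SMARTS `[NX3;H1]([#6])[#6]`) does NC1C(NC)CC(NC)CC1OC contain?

2

[NX3;H1]([#6])[#6] is the SMARTS for a secondary amine: a trivalent nitrogen with one H, bonded to two carbons.
The molecule carries 2 separate instances of an N-methylamino group (-NHCH3) meeting every constraint; each maps to a distinct set of atoms, giving 2 matches.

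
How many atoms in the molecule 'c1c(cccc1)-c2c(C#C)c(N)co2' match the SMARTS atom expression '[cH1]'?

6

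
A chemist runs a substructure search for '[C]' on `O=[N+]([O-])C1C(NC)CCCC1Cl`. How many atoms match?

7

Check the 12 heavy atoms by environment: 7× C → match; 1× N (charge +1) → no; 1× O (charge -1) → no; 1× O → no; 1× Cl → no; 1× N → no.
That gives 7 matching atoms.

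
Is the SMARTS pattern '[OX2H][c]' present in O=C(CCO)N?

No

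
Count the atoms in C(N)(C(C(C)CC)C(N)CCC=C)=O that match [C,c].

11

The query [C,c] means: comma = OR; matches aliphatic or aromatic carbon — same as #6.
Check the 14 heavy atoms by environment: 11× C → match; 2× N → no; 1× O → no.
That gives 11 matching atoms.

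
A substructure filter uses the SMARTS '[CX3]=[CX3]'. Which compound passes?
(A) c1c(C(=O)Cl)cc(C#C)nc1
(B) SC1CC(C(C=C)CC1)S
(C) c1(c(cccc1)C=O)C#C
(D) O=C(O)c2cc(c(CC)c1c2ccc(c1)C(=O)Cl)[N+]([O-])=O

B

[CX3]=[CX3] describes a non-aromatic C=C double bond between two sp2 carbons (an alkene).
(A) has an ethynyl group (-C#CH) but the C-C bond is a triple bond, not a double bond.
(B) contains a vinyl group (-CH=CH2), which satisfies every atom and bond constraint.
(C) has an ethynyl group (-C#CH) but the C-C bond is a triple bond, not a double bond.
(D) has an ethyl group (-CH2CH3) but its C-C bond is a single bond between CX4 carbons, not CX3=CX3.
So the answer is (B).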